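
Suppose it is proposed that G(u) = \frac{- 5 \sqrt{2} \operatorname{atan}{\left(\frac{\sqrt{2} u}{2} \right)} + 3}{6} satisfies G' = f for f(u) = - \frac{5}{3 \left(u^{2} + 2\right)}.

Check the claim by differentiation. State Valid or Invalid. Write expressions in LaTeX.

Valid - differentiating G returns exactly f.

d/du[G] = - \frac{5}{3 u^{2} + 6}
This equals f(u) exactly, so the claim holds.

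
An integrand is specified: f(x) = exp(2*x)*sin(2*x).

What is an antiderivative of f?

For F(x) to be correct the identity F'(x) - f(x) = 0 must hold.
Check: d/dx[-(-sin(2*x) + cos(2*x))*exp(2*x)/4] = exp(2*x)*sin(2*x) = f(x).

An antiderivative is F(x) = -(-sin(2*x) + cos(2*x))*exp(2*x)/4.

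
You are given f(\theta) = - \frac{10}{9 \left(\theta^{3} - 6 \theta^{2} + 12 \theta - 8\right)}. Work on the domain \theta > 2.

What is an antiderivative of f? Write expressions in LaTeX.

An antiderivative F(\theta) passes only if d/d\theta[F] lands on f(\theta) exactly.
Check: d/d\theta[\frac{5}{9 \theta^{2} - 36 \theta + 36}] = - \frac{10}{9 \theta^{3} - 54 \theta^{2} + 108 \theta - 72}, which equals f(\theta).

An antiderivative is F(\theta) = \frac{5}{9 \theta^{2} - 36 \theta + 36}.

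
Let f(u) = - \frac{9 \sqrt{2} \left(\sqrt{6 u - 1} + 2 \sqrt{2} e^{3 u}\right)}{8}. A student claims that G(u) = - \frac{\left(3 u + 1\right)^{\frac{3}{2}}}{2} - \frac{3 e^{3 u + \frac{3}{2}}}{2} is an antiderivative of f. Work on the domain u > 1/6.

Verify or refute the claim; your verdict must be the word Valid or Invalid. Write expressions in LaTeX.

d/du[G] = - \frac{9 \sqrt{3 u + 1}}{4} - \frac{9 e^{\frac{3}{2}} e^{3 u}}{2}
d/du[G] - f(u) = - \frac{9 \sqrt{3 u + 1}}{4} + \frac{9 \sqrt{2} \sqrt{6 u - 1}}{8} - \frac{9 e^{\frac{3}{2}} e^{3 u}}{2} + \frac{9 e^{3 u}}{2} != 0.

Invalid: d/du[G] - f = - \frac{9 \sqrt{3 u + 1}}{4} + \frac{9 \sqrt{2} \sqrt{6 u - 1}}{8} - \frac{9 e^{\frac{3}{2}} e^{3 u}}{2} + \frac{9 e^{3 u}}{2}, which is not 0.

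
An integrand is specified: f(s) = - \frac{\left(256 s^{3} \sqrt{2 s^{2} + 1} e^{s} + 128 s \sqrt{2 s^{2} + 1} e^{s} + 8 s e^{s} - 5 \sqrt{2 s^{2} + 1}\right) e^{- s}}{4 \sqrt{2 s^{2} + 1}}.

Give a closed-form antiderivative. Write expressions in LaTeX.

An antiderivative F(s) passes only if d/ds[F] lands on f(s) exactly.
Check: d/ds[- 4 \left(- 2 s^{2} - 1\right)^{2} - \sqrt{2 s^{2} + 1} - \frac{5 e^{- s}}{4}] = \frac{\left(- 256 s^{3} \sqrt{2 s^{2} + 1} e^{s} - 128 s \sqrt{2 s^{2} + 1} e^{s} - 8 s e^{s} + 5 \sqrt{2 s^{2} + 1}\right) e^{- s}}{4 \sqrt{2 s^{2} + 1}}, which equals f(s).

An antiderivative is F(s) = - 4 \left(- 2 s^{2} - 1\right)^{2} - \sqrt{2 s^{2} + 1} - \frac{5 e^{- s}}{4}.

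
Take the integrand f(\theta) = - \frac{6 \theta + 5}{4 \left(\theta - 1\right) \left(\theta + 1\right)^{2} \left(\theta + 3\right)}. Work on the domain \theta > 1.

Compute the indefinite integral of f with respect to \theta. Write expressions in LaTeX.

F(\theta) = - \frac{11 \log{\left(\theta - 1 \right)}}{64} + \frac{3 \log{\left(\theta + 1 \right)}}{8} - \frac{13 \log{\left(\theta + 3 \right)}}{64} + \frac{1}{16 \theta + 16} + C

Factor the denominator (4 \left(\theta - 1\right) \left(\theta + 1\right)^{2} \left(\theta + 3\right)) and decompose: f = - \frac{13}{64 \left(\theta + 3\right)} + \frac{3}{8 \left(\theta + 1\right)} - \frac{1}{16 \left(\theta + 1\right)^{2}} - \frac{11}{64 \left(\theta - 1\right)}; each piece integrates to a log, atan, or power term.
Check: d/d\theta[- \frac{11 \log{\left(\theta - 1 \right)}}{64} + \frac{3 \log{\left(\theta + 1 \right)}}{8} - \frac{13 \log{\left(\theta + 3 \right)}}{64} + \frac{1}{16 \theta + 16}] = \frac{- 6 \theta - 5}{4 \theta^{4} + 16 \theta^{3} + 8 \theta^{2} - 16 \theta - 12}, which equals f(\theta).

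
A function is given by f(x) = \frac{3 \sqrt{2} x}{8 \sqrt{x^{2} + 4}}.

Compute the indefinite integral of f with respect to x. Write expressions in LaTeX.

F(x) = \frac{3 \sqrt{2} \sqrt{x^{2} + 4}}{8} + C

The substitution u = \frac{x^{2}}{2} + 2 works: f is exactly (dF/du)*(du/dx) for that inner function.
Check: d/dx[\frac{3 \sqrt{2} \sqrt{x^{2} + 4}}{8}] = \frac{3 \sqrt{2} x}{8 \sqrt{x^{2} + 4}} = f(x).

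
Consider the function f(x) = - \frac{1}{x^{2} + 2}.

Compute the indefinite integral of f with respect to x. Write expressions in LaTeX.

F(x) = - \frac{\sqrt{2} \operatorname{atan}{\left(\frac{\sqrt{2} x}{2} \right)}}{2} + C

Recover f(x) by differentiating a candidate F(x); any mismatch rules it out.
Check: d/dx[- \frac{\sqrt{2} \operatorname{atan}{\left(\frac{\sqrt{2} x}{2} \right)}}{2}] = - \frac{1}{x^{2} + 2} = f(x).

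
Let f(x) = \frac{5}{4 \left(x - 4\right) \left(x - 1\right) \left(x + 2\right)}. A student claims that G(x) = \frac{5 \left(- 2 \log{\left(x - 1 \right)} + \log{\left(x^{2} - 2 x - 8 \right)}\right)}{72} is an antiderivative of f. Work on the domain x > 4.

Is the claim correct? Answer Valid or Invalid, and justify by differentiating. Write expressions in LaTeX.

Valid. The derivative of G reproduces f.

d/dx[G] = \frac{5}{4 x^{3} - 12 x^{2} - 24 x + 32}
This equals f(x) exactly, so the claim holds.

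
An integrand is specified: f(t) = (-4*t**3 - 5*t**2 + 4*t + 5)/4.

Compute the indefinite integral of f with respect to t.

Whatever form F(t) takes, F'(t) = f(t) is non-negotiable.
Check: d/dt[-t**4/4 - 5*t**3/12 + t**2/2 + 5*t/4] = -t**3 - 5*t**2/4 + t + 5/4, which equals f(t).

F(t) = -t**4/4 - 5*t**3/12 + t**2/2 + 5*t/4 + C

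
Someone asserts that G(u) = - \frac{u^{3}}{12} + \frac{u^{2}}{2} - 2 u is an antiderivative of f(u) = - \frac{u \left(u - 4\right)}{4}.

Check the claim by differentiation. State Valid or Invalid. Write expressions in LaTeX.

Invalid: d/du[G] - f = -2, which is not 0.

d/du[G] = - \frac{u^{2}}{4} + u - 2
d/du[G] - f(u) = -2 != 0.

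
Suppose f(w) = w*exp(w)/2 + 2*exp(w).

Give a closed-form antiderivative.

An antiderivative is F(w) = (w + 3)*exp(w)/2.

f has the shape u'v + uv' for u = w/2 + 3/2 and v = exp(w) — it is the derivative of the product u*v.
Check: d/dw[(w + 3)*exp(w)/2] = w*exp(w)/2 + 2*exp(w) = f(w).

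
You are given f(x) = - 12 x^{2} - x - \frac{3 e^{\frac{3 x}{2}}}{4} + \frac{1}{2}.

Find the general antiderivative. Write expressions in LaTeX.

Integrate term by term and add the pieces.
Check: d/dx[\frac{- 8 x^{3} - x^{2} + x - e^{\frac{3 x}{2}}}{2}] = - 12 x^{2} - x - \frac{3 e^{\frac{3 x}{2}}}{4} + \frac{1}{2} = f(x).

F(x) = \frac{- 8 x^{3} - x^{2} + x - e^{\frac{3 x}{2}}}{2} + C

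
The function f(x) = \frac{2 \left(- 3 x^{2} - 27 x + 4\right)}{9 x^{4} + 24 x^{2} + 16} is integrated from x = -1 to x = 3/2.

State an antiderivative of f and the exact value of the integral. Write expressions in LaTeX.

Antiderivative: F(x) = \frac{2 x + 9}{3 x^{2} + 4}; value = \frac{5}{43}

Recognize the product-rule pattern: f = u'v + uv' with u = \frac{1}{x^{2} + \frac{4}{3}}, v = \frac{2 x}{3} + 3, so integration by parts undoes it.
F(x) = \frac{2 x + 9}{3 x^{2} + 4} is an antiderivative of f.
Check: d/dx[\frac{2 x + 9}{3 x^{2} + 4}] = \frac{- 6 x^{2} - 54 x + 8}{9 x^{4} + 24 x^{2} + 16}, which equals f(x).
F(3/2) = \frac{48}{43}; F(-1) = 1.
Integral = F(3/2) - F(-1) = \frac{5}{43}.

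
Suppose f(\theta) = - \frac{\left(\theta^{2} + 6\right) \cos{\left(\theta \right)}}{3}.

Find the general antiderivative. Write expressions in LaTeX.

Recover f(\theta) by differentiating a candidate F(\theta); any mismatch rules it out.
Check: d/d\theta[- \frac{\theta^{2} \sin{\left(\theta \right)} + 2 \theta \cos{\left(\theta \right)} + 4 \sin{\left(\theta \right)}}{3}] = - \frac{\theta^{2} \cos{\left(\theta \right)}}{3} - 2 \cos{\left(\theta \right)}, which equals f(\theta).

F(\theta) = - \frac{\theta^{2} \sin{\left(\theta \right)} + 2 \theta \cos{\left(\theta \right)} + 4 \sin{\left(\theta \right)}}{3} + C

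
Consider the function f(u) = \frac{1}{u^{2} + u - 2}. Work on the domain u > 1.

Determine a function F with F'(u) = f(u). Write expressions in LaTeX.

Factor the denominator (\left(u - 1\right) \left(u + 2\right)) and decompose: f = - \frac{1}{3 \left(u + 2\right)} + \frac{1}{3 \left(u - 1\right)}; each piece integrates to a log, atan, or power term.
Check: d/du[- \frac{- \log{\left(u - 1 \right)} + \log{\left(u + 2 \right)}}{3}] = \frac{1}{u^{2} + u - 2} = f(u).

An antiderivative is F(u) = - \frac{- \log{\left(u - 1 \right)} + \log{\left(u + 2 \right)}}{3}.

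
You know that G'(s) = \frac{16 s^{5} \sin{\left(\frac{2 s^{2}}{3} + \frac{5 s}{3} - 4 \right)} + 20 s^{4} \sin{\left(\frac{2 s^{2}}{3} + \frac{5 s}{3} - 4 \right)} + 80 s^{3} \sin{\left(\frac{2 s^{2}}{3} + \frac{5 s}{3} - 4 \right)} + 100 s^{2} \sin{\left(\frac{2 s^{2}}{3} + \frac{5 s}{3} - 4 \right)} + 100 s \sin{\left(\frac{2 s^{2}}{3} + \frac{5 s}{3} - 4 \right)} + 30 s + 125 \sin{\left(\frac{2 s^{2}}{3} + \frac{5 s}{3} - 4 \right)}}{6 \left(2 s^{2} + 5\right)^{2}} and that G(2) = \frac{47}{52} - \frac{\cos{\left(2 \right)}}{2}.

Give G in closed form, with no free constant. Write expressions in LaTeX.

G(s) = - \frac{4 s^{2} \cos{\left(\frac{2 s^{2}}{3} + \frac{5 s}{3} - 4 \right)} - 8 s^{2} + 10 \cos{\left(\frac{2 s^{2}}{3} + \frac{5 s}{3} - 4 \right)} - 15}{4 \left(2 s^{2} + 5\right)}

The proposed G(s) is checked by its d/ds: the result must match the given G'(s).
A general antiderivative is - \frac{\cos{\left(\frac{2 s^{2}}{3} + \frac{5 s}{3} - 4 \right)}}{2} - \frac{5}{4 \left(2 s^{2} + 5\right)} + C.
The condition gives C = \frac{47}{52} - \frac{\cos{\left(2 \right)}}{2} - (- \frac{5}{52} - \frac{\cos{\left(2 \right)}}{2}) = 1.
So G(s) = - \frac{4 s^{2} \cos{\left(\frac{2 s^{2}}{3} + \frac{5 s}{3} - 4 \right)} - 8 s^{2} + 10 \cos{\left(\frac{2 s^{2}}{3} + \frac{5 s}{3} - 4 \right)} - 15}{4 \left(2 s^{2} + 5\right)}.
Check: d/ds[- \frac{4 s^{2} \cos{\left(\frac{2 s^{2}}{3} + \frac{5 s}{3} - 4 \right)} - 8 s^{2} + 10 \cos{\left(\frac{2 s^{2}}{3} + \frac{5 s}{3} - 4 \right)} - 15}{4 \left(2 s^{2} + 5\right)}] = \frac{16 s^{5} \sin{\left(\frac{2 s^{2}}{3} + \frac{5 s}{3} - 4 \right)} + 20 s^{4} \sin{\left(\frac{2 s^{2}}{3} + \frac{5 s}{3} - 4 \right)} + 80 s^{3} \sin{\left(\frac{2 s^{2}}{3} + \frac{5 s}{3} - 4 \right)} + 100 s^{2} \sin{\left(\frac{2 s^{2}}{3} + \frac{5 s}{3} - 4 \right)} + 100 s \sin{\left(\frac{2 s^{2}}{3} + \frac{5 s}{3} - 4 \right)} + 30 s + 125 \sin{\left(\frac{2 s^{2}}{3} + \frac{5 s}{3} - 4 \right)}}{24 s^{4} + 120 s^{2} + 150}, which equals G'(s).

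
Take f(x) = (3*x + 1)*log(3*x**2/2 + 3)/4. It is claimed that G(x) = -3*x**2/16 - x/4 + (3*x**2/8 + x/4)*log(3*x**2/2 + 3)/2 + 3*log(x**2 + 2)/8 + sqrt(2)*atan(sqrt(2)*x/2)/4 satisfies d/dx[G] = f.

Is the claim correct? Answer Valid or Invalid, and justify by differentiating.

d/dx[G] = 3*x*log(x**2/2 + 1)/8 + 3*x*log(3)/8 + log(x**2/2 + 1)/8 + log(3)/8
d/dx[G] - f(x) = -3*x*log(x**2/2 + 1)/8 - 3*x*log(3)/8 - log(x**2/2 + 1)/8 - log(3)/8 != 0.

Invalid: d/dx[G] - f = -3*x*log(x**2/2 + 1)/8 - 3*x*log(3)/8 - log(x**2/2 + 1)/8 - log(3)/8, which is not 0.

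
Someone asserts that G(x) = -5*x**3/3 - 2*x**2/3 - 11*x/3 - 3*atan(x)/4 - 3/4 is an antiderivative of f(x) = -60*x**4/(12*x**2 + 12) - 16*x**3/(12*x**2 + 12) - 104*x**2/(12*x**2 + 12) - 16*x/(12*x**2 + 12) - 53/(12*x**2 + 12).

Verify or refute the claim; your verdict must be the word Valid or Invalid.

Valid - differentiating G returns exactly f.

d/dx[G] = (-60*x**4 - 16*x**3 - 104*x**2 - 16*x - 53)/(12*x**2 + 12)
This equals f(x) exactly, so the claim holds.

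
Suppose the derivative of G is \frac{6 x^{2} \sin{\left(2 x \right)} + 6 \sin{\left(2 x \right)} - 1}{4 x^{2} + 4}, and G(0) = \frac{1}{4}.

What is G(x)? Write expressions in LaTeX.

G(x) = \frac{- 3 \cos{\left(2 x \right)} - \operatorname{atan}{\left(x \right)} + 4}{4}

Any candidate G(x) must reproduce the stated G'(x) exactly.
A general antiderivative is - \frac{3 \cos{\left(2 x \right)}}{4} - \frac{\operatorname{atan}{\left(x \right)}}{4} + C.
The condition gives C = \frac{1}{4} - (- \frac{3}{4}) = 1.
So G(x) = \frac{- 3 \cos{\left(2 x \right)} - \operatorname{atan}{\left(x \right)} + 4}{4}.
Check: d/dx[\frac{- 3 \cos{\left(2 x \right)} - \operatorname{atan}{\left(x \right)} + 4}{4}] = \frac{6 x^{2} \sin{\left(2 x \right)} + 6 \sin{\left(2 x \right)} - 1}{4 x^{2} + 4} = G'(x).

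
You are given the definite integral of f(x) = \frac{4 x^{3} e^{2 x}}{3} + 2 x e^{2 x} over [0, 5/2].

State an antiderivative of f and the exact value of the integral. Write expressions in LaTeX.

Antiderivative: F(x) = \frac{\left(2 x^{3} - 3 x^{2} + 6 x - 3\right) e^{2 x}}{3}; value = 1 + \frac{49 e^{5}}{6}

f has the shape u'v + uv' for u = \frac{2 x^{3}}{3} - x^{2} + 2 x - 1 and v = e^{2 x} — it is the derivative of the product u*v.
F(x) = \frac{\left(2 x^{3} - 3 x^{2} + 6 x - 3\right) e^{2 x}}{3} is an antiderivative of f.
Check: d/dx[\frac{\left(2 x^{3} - 3 x^{2} + 6 x - 3\right) e^{2 x}}{3}] = \frac{4 x^{3} e^{2 x}}{3} + 2 x e^{2 x} = f(x).
F(5/2) = \frac{49 e^{5}}{6}; F(0) = -1.
Integral = F(5/2) - F(0) = 1 + \frac{49 e^{5}}{6}.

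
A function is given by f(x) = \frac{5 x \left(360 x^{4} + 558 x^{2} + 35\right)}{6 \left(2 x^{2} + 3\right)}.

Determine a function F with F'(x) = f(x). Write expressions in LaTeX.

Check any antiderivative F(x) by computing F'(x) and comparing it with f(x).
Check: d/dx[\frac{75 x^{4}}{2} + \frac{15 x^{2}}{4} + \frac{5 \log{\left(2 x^{2} + 3 \right)}}{3}] = \frac{1800 x^{5} + 2790 x^{3} + 175 x}{12 x^{2} + 18}, which equals f(x).

An antiderivative is F(x) = \frac{75 x^{4}}{2} + \frac{15 x^{2}}{4} + \frac{5 \log{\left(2 x^{2} + 3 \right)}}{3}.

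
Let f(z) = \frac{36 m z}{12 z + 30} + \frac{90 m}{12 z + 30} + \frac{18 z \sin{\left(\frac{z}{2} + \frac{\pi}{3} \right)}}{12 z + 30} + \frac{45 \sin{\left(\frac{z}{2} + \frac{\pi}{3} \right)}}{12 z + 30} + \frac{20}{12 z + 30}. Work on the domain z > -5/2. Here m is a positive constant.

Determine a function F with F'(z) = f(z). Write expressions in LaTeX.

An antiderivative is F(z) = 3 m z + \frac{5 \log{\left(z + \frac{5}{2} \right)}}{3} - 3 \cos{\left(\frac{z}{2} + \frac{\pi}{3} \right)}.

Integrate term by term and add the pieces.
Check: d/dz[3 m z + \frac{5 \log{\left(z + \frac{5}{2} \right)}}{3} - 3 \cos{\left(\frac{z}{2} + \frac{\pi}{3} \right)}] = \frac{36 m z + 90 m + 18 z \sin{\left(\frac{z}{2} + \frac{\pi}{3} \right)} + 45 \sin{\left(\frac{z}{2} + \frac{\pi}{3} \right)} + 20}{12 z + 30}, which equals f(z).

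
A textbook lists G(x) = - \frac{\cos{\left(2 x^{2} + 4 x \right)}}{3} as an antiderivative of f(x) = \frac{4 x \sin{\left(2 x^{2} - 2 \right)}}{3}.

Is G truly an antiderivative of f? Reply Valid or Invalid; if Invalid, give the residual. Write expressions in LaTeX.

Invalid: d/dx[G] - f = - \frac{4 x \sin{\left(2 x^{2} - 2 \right)}}{3} + \frac{4 x \sin{\left(2 x^{2} + 4 x \right)}}{3} + \frac{4 \sin{\left(2 x^{2} + 4 x \right)}}{3}, which is not 0.

d/dx[G] = \frac{4 x \sin{\left(2 x^{2} + 4 x \right)}}{3} + \frac{4 \sin{\left(2 x^{2} + 4 x \right)}}{3}
d/dx[G] - f(x) = - \frac{4 x \sin{\left(2 x^{2} - 2 \right)}}{3} + \frac{4 x \sin{\left(2 x^{2} + 4 x \right)}}{3} + \frac{4 \sin{\left(2 x^{2} + 4 x \right)}}{3} != 0.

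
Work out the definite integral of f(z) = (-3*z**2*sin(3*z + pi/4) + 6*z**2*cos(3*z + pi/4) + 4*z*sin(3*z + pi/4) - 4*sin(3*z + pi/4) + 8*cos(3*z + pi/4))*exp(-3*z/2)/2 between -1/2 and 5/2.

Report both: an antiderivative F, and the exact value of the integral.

A first test for any F(z): its z-derivative must equal f(z) identically.
F(z) = 2*(z**2/2 + 2/3)*exp(-3*z/2)*sin(3*z + pi/4) is an antiderivative of f.
Check: d/dz[2*(z**2/2 + 2/3)*exp(-3*z/2)*sin(3*z + pi/4)] = (-3*z**2*sin(3*z + pi/4) + 6*z**2*cos(3*z + pi/4) + 4*z*sin(3*z + pi/4) - 4*sin(3*z + pi/4) + 8*cos(3*z + pi/4))*exp(-3*z/2)/2 = f(z).
F(5/2) = 91*exp(-15/4)*sin(pi/4 + 15/2)/12; F(-1/2) = 19*exp(3/4)*cos(pi/4 + 3/2)/12.
Integral = F(5/2) - F(-1/2) = 91*exp(-15/4)*sin(pi/4 + 15/2)/12 - 19*exp(3/4)*cos(pi/4 + 3/2)/12.

Antiderivative: F(z) = 2*(z**2/2 + 2/3)*exp(-3*z/2)*sin(3*z + pi/4); value = 91*exp(-15/4)*sin(pi/4 + 15/2)/12 - 19*exp(3/4)*cos(pi/4 + 3/2)/12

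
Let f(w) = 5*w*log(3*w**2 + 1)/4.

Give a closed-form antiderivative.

Check any antiderivative F(w) by computing F'(w) and comparing it with f(w).
Check: d/dw[5*w**2*log(3*w**2 + 1)/8 - 5*w**2/8 + 5*log(3*w**2 + 1)/24] = 5*w*log(3*w**2 + 1)/4 = f(w).

An antiderivative is F(w) = 5*w**2*log(3*w**2 + 1)/8 - 5*w**2/8 + 5*log(3*w**2 + 1)/24.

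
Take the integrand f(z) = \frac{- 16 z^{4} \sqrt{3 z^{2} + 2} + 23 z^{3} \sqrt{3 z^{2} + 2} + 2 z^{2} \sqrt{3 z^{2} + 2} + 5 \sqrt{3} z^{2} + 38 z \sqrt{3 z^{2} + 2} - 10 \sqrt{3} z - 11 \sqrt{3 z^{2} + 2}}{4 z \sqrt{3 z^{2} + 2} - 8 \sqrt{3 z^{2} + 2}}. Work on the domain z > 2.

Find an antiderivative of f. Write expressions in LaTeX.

An antiderivative is F(z) = - z^{4} - \frac{3 z^{3}}{4} - 2 z^{2} + \frac{3 z}{2} + \frac{5 \sqrt{z^{2} + \frac{2}{3}}}{4} + \frac{\log{\left(\frac{z}{2} - 1 \right)}}{4}.

A candidate is checked by its d/dz: the result must match f(z).
Check: d/dz[- z^{4} - \frac{3 z^{3}}{4} - 2 z^{2} + \frac{3 z}{2} + \frac{5 \sqrt{z^{2} + \frac{2}{3}}}{4} + \frac{\log{\left(\frac{z}{2} - 1 \right)}}{4}] = \frac{- 16 z^{4} \sqrt{3 z^{2} + 2} + 23 z^{3} \sqrt{3 z^{2} + 2} + 2 z^{2} \sqrt{3 z^{2} + 2} + 5 \sqrt{3} z^{2} + 38 z \sqrt{3 z^{2} + 2} - 10 \sqrt{3} z - 11 \sqrt{3 z^{2} + 2}}{4 z \sqrt{3 z^{2} + 2} - 8 \sqrt{3 z^{2} + 2}} = f(z).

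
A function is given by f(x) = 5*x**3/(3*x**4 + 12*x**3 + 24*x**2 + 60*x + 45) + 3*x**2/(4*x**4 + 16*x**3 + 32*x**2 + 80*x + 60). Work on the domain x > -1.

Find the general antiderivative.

F(x) = -11*log(x + 1)/144 + 153*log(x + 3)/112 + 95*log(x**2 + 5)/504 - 191*sqrt(5)*atan(sqrt(5)*x/5)/504 + C

Factor the denominator (12*(x + 1)*(x + 3)*(x**2 + 5)) and decompose: f = 5*(38*x - 191)/(504*(x**2 + 5)) + 153/(112*(x + 3)) - 11/(144*(x + 1)); each piece integrates to a log, atan, or power term.
Check: d/dx[-11*log(x + 1)/144 + 153*log(x + 3)/112 + 95*log(x**2 + 5)/504 - 191*sqrt(5)*atan(sqrt(5)*x/5)/504] = (20*x**3 + 9*x**2)/(12*x**4 + 48*x**3 + 96*x**2 + 240*x + 180), which equals f(x).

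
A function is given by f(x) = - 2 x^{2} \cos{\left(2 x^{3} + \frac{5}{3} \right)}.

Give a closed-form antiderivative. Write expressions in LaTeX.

The substitution u = 2 x^{3} + \frac{5}{3} works: f is exactly (dF/du)*(du/dx) for that inner function.
Check: d/dx[- \frac{\sin{\left(2 x^{3} + \frac{5}{3} \right)}}{3}] = - 2 x^{2} \cos{\left(2 x^{3} + \frac{5}{3} \right)} = f(x).

An antiderivative is F(x) = - \frac{\sin{\left(2 x^{3} + \frac{5}{3} \right)}}{3}.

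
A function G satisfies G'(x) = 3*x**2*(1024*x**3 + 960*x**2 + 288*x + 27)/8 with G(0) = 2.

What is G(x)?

G(x) = 2 - (-4*x**2 - 3*x/2)**3

The substitution u = -4*x**2 - 3*x/2 works: G'(x) is exactly (dG/du)*(du/dx) for that inner function.
A general antiderivative is -(-4*x**2 - 3*x/2)**3 + C.
The condition gives C = 2 - (0) = 2.
So G(x) = 2 - (-4*x**2 - 3*x/2)**3.
Check: d/dx[2 - (-4*x**2 - 3*x/2)**3] = 384*x**5 + 360*x**4 + 108*x**3 + 81*x**2/8, which equals G'(x).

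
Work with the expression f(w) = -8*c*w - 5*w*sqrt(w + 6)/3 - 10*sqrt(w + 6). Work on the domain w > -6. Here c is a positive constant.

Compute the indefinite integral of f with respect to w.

The integrand splits into summands that can be handled one at a time.
Check: d/dw[-2*(6*c*w**2 + w**2*sqrt(w + 6) + 12*w*sqrt(w + 6) + 36*sqrt(w + 6))/3] = (-24*c*w*sqrt(w + 6) - 5*w**2 - 60*w - 180)/(3*sqrt(w + 6)), which equals f(w).

F(w) = -2*(6*c*w**2 + w**2*sqrt(w + 6) + 12*w*sqrt(w + 6) + 36*sqrt(w + 6))/3 + C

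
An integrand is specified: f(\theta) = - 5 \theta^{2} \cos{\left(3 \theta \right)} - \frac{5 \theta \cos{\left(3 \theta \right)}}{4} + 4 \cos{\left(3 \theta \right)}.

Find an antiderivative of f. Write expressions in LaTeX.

An antiderivative is F(\theta) = \frac{- 180 \theta^{2} \sin{\left(3 \theta \right)} - 45 \theta \sin{\left(3 \theta \right)} - 120 \theta \cos{\left(3 \theta \right)} + 184 \sin{\left(3 \theta \right)} - 15 \cos{\left(3 \theta \right)}}{108}.

The integrand splits into summands that can be handled one at a time.
Check: d/d\theta[\frac{- 180 \theta^{2} \sin{\left(3 \theta \right)} - 45 \theta \sin{\left(3 \theta \right)} - 120 \theta \cos{\left(3 \theta \right)} + 184 \sin{\left(3 \theta \right)} - 15 \cos{\left(3 \theta \right)}}{108}] = - 5 \theta^{2} \cos{\left(3 \theta \right)} - \frac{5 \theta \cos{\left(3 \theta \right)}}{4} + 4 \cos{\left(3 \theta \right)} = f(\theta).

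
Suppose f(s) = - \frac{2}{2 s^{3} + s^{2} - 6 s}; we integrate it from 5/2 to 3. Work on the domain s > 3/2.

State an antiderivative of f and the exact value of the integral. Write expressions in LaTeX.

Antiderivative: F(s) = \frac{7 \log{\left(s \right)} - 4 \log{\left(s - \frac{3}{2} \right)} - 3 \log{\left(s + 2 \right)}}{21}; value = - \frac{\log{\left(\frac{5}{2} \right)}}{3} - \frac{\log{\left(5 \right)}}{7} - \frac{4 \log{\left(\frac{3}{2} \right)}}{21} + \frac{\log{\left(\frac{9}{2} \right)}}{7} + \frac{\log{\left(3 \right)}}{3}

Factor the denominator (s \left(s + 2\right) \left(2 s - 3\right)) and decompose: f = - \frac{8}{21 \left(2 s - 3\right)} - \frac{1}{7 \left(s + 2\right)} + \frac{1}{3 s}; each piece integrates to a log, atan, or power term.
F(s) = \frac{7 \log{\left(s \right)} - 4 \log{\left(s - \frac{3}{2} \right)} - 3 \log{\left(s + 2 \right)}}{21} is an antiderivative of f.
Check: d/ds[\frac{7 \log{\left(s \right)} - 4 \log{\left(s - \frac{3}{2} \right)} - 3 \log{\left(s + 2 \right)}}{21}] = - \frac{2}{2 s^{3} + s^{2} - 6 s} = f(s).
F(3) = - \frac{\log{\left(5 \right)}}{7} - \frac{4 \log{\left(\frac{3}{2} \right)}}{21} + \frac{\log{\left(3 \right)}}{3}; F(5/2) = - \frac{\log{\left(\frac{9}{2} \right)}}{7} + \frac{\log{\left(\frac{5}{2} \right)}}{3}.
Integral = F(3) - F(5/2) = - \frac{\log{\left(\frac{5}{2} \right)}}{3} - \frac{\log{\left(5 \right)}}{7} - \frac{4 \log{\left(\frac{3}{2} \right)}}{21} + \frac{\log{\left(\frac{9}{2} \right)}}{7} + \frac{\log{\left(3 \right)}}{3}.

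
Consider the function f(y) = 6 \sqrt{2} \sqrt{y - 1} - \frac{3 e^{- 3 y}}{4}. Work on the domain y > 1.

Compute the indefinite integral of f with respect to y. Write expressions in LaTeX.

Integrate term by term and add the pieces.
Check: d/dy[\frac{\left(16 \sqrt{2} y \sqrt{y - 1} e^{3 y} - 16 \sqrt{2} \sqrt{y - 1} e^{3 y} + 1\right) e^{- 3 y}}{4}] = \frac{\left(24 \sqrt{2} y e^{3 y} - 3 \sqrt{y - 1} - 24 \sqrt{2} e^{3 y}\right) e^{- 3 y}}{4 \sqrt{y - 1}}, which equals f(y).

F(y) = \frac{\left(16 \sqrt{2} y \sqrt{y - 1} e^{3 y} - 16 \sqrt{2} \sqrt{y - 1} e^{3 y} + 1\right) e^{- 3 y}}{4} + C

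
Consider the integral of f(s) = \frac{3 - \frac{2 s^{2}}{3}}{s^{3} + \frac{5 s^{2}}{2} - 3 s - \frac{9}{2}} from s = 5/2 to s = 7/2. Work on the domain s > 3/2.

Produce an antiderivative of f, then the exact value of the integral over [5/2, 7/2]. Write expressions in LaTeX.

Factor the denominator (3 \left(s + 1\right) \left(s + 3\right) \left(2 s - 3\right)) and decompose: f = \frac{4}{15 \left(2 s - 3\right)} - \frac{1}{3 \left(s + 3\right)} - \frac{7}{15 \left(s + 1\right)}; each piece integrates to a log, atan, or power term.
F(s) = \frac{2 \log{\left(s - \frac{3}{2} \right)}}{15} - \frac{7 \log{\left(s + 1 \right)}}{15} - \frac{\log{\left(s + 3 \right)}}{3} is an antiderivative of f.
Check: d/ds[\frac{2 \log{\left(s - \frac{3}{2} \right)}}{15} - \frac{7 \log{\left(s + 1 \right)}}{15} - \frac{\log{\left(s + 3 \right)}}{3}] = \frac{18 - 4 s^{2}}{6 s^{3} + 15 s^{2} - 18 s - 27}, which equals f(s).
F(7/2) = - \frac{7 \log{\left(\frac{9}{2} \right)}}{15} - \frac{\log{\left(\frac{13}{2} \right)}}{3} + \frac{2 \log{\left(2 \right)}}{15}; F(5/2) = - \frac{7 \log{\left(\frac{7}{2} \right)}}{15} - \frac{\log{\left(\frac{11}{2} \right)}}{3}.
Integral = F(7/2) - F(5/2) = - \frac{7 \log{\left(\frac{9}{2} \right)}}{15} - \frac{\log{\left(\frac{13}{2} \right)}}{3} + \frac{2 \log{\left(2 \right)}}{15} + \frac{\log{\left(\frac{11}{2} \right)}}{3} + \frac{7 \log{\left(\frac{7}{2} \right)}}{15}.

Antiderivative: F(s) = \frac{2 \log{\left(s - \frac{3}{2} \right)}}{15} - \frac{7 \log{\left(s + 1 \right)}}{15} - \frac{\log{\left(s + 3 \right)}}{3}; value = - \frac{7 \log{\left(\frac{9}{2} \right)}}{15} - \frac{\log{\left(\frac{13}{2} \right)}}{3} + \frac{2 \log{\left(2 \right)}}{15} + \frac{\log{\left(\frac{11}{2} \right)}}{3} + \frac{7 \log{\left(\frac{7}{2} \right)}}{15}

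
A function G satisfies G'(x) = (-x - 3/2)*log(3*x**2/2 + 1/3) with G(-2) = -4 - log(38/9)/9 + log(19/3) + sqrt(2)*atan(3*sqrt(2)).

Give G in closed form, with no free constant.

G(x) = -x**2*log(9*x**2 + 2)/2 + x**2/2 + x**2*log(6)/2 - 3*x*log(9*x**2 + 2)/2 + 3*x*log(6)/2 + 3*x - log(x**2 + 2/9)/9 - sqrt(2)*atan(3*sqrt(2)*x/2)

A candidate passes only if d/dx[G] lands on the given G'(x) exactly.
A general antiderivative is x**2/2 + 3*x + (-x**2/2 - 3*x/2)*log(3*x**2/2 + 1/3) - log(x**2 + 2/9)/9 - sqrt(2)*atan(3*sqrt(2)*x/2) + C.
The condition gives C = -4 - log(38/9)/9 + log(19/3) + sqrt(2)*atan(3*sqrt(2)) - (-4 - log(38/9)/9 + log(19/3) + sqrt(2)*atan(3*sqrt(2))) = 0.
So G(x) = -x**2*log(9*x**2 + 2)/2 + x**2/2 + x**2*log(6)/2 - 3*x*log(9*x**2 + 2)/2 + 3*x*log(6)/2 + 3*x - log(x**2 + 2/9)/9 - sqrt(2)*atan(3*sqrt(2)*x/2).
Check: d/dx[-x**2*log(9*x**2 + 2)/2 + x**2/2 + x**2*log(6)/2 - 3*x*log(9*x**2 + 2)/2 + 3*x*log(6)/2 + 3*x - log(x**2 + 2/9)/9 - sqrt(2)*atan(3*sqrt(2)*x/2)] = -x*log(9*x**2 + 2) + x*log(6) - 3*log(9*x**2 + 2)/2 + 3*log(6)/2, which equals G'(x).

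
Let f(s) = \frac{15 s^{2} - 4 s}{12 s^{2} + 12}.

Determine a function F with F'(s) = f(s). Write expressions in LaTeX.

An antiderivative is F(s) = \frac{15 s - 2 \log{\left(s^{2} + 1 \right)} - 15 \operatorname{atan}{\left(s \right)}}{12}.

A first test for any F(s): its s-derivative must equal f(s) identically.
Check: d/ds[\frac{15 s - 2 \log{\left(s^{2} + 1 \right)} - 15 \operatorname{atan}{\left(s \right)}}{12}] = \frac{15 s^{2} - 4 s}{12 s^{2} + 12} = f(s).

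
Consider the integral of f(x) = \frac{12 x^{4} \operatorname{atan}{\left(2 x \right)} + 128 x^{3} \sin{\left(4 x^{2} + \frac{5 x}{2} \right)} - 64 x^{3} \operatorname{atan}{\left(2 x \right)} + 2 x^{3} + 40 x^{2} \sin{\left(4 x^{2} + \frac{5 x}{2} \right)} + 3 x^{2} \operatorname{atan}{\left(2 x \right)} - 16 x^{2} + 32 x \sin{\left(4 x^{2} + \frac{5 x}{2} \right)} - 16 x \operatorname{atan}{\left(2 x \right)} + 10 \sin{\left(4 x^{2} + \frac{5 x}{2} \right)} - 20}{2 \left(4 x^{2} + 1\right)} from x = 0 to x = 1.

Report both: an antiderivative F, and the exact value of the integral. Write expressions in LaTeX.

Antiderivative: F(x) = \frac{x^{3} \operatorname{atan}{\left(2 x \right)}}{2} - 4 x^{2} \operatorname{atan}{\left(2 x \right)} - 2 \cos{\left(4 x^{2} + \frac{5 x}{2} \right)} - 5 \operatorname{atan}{\left(2 x \right)}; value = - \frac{17 \operatorname{atan}{\left(2 \right)}}{2} - 2 \cos{\left(\frac{13}{2} \right)} + 2

A first test for any F(x): its x-derivative must equal f(x) identically.
F(x) = \frac{x^{3} \operatorname{atan}{\left(2 x \right)}}{2} - 4 x^{2} \operatorname{atan}{\left(2 x \right)} - 2 \cos{\left(4 x^{2} + \frac{5 x}{2} \right)} - 5 \operatorname{atan}{\left(2 x \right)} is an antiderivative of f.
Check: d/dx[\frac{x^{3} \operatorname{atan}{\left(2 x \right)}}{2} - 4 x^{2} \operatorname{atan}{\left(2 x \right)} - 2 \cos{\left(4 x^{2} + \frac{5 x}{2} \right)} - 5 \operatorname{atan}{\left(2 x \right)}] = \frac{12 x^{4} \operatorname{atan}{\left(2 x \right)} + 128 x^{3} \sin{\left(4 x^{2} + \frac{5 x}{2} \right)} - 64 x^{3} \operatorname{atan}{\left(2 x \right)} + 2 x^{3} + 40 x^{2} \sin{\left(4 x^{2} + \frac{5 x}{2} \right)} + 3 x^{2} \operatorname{atan}{\left(2 x \right)} - 16 x^{2} + 32 x \sin{\left(4 x^{2} + \frac{5 x}{2} \right)} - 16 x \operatorname{atan}{\left(2 x \right)} + 10 \sin{\left(4 x^{2} + \frac{5 x}{2} \right)} - 20}{8 x^{2} + 2}, which equals f(x).
F(1) = - \frac{17 \operatorname{atan}{\left(2 \right)}}{2} - 2 \cos{\left(\frac{13}{2} \right)}; F(0) = -2.
Integral = F(1) - F(0) = - \frac{17 \operatorname{atan}{\left(2 \right)}}{2} - 2 \cos{\left(\frac{13}{2} \right)} + 2.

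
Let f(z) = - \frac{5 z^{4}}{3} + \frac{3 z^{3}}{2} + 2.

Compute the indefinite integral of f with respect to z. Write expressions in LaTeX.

F(z) = - \frac{z^{5}}{3} + \frac{3 z^{4}}{8} + 2 z + C

The integrand splits into summands that can be handled one at a time.
Check: d/dz[- \frac{z^{5}}{3} + \frac{3 z^{4}}{8} + 2 z] = - \frac{5 z^{4}}{3} + \frac{3 z^{3}}{2} + 2 = f(z).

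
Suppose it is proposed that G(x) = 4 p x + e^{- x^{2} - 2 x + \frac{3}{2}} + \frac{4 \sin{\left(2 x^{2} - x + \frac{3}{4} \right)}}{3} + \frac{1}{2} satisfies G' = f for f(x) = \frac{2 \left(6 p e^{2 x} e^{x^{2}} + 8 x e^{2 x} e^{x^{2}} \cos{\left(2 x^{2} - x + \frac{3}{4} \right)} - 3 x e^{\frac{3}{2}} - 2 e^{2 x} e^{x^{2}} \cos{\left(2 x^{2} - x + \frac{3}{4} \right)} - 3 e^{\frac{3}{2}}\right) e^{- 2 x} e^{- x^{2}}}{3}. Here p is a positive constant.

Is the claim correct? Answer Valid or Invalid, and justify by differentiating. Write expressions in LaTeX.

d/dx[G] = \frac{\left(\frac{12 p e^{2 x} e^{x^{2}}}{e^{\frac{3}{2}}} + \frac{16 x e^{2 x} e^{x^{2}} \cos{\left(2 x^{2} - x + \frac{3}{4} \right)}}{e^{\frac{3}{2}}} - 6 x - \frac{4 e^{2 x} e^{x^{2}} \cos{\left(2 x^{2} - x + \frac{3}{4} \right)}}{e^{\frac{3}{2}}} - 6\right) e^{\frac{3}{2}} e^{- 2 x} e^{- x^{2}}}{3}
This equals f(x) exactly, so the claim holds.

Valid - differentiating G returns exactly f.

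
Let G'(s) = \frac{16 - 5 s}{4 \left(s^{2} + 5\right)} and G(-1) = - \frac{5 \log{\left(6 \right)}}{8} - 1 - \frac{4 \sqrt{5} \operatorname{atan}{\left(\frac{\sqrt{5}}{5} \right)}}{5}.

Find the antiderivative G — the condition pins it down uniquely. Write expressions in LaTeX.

G(s) = - \frac{5 \log{\left(s^{2} + 5 \right)}}{8} + \frac{4 \sqrt{5} \operatorname{atan}{\left(\frac{\sqrt{5} s}{5} \right)}}{5} - 1

Any candidate G(s) must reproduce the stated G'(s) exactly.
A general antiderivative is - \frac{5 \log{\left(s^{2} + 5 \right)}}{8} + \frac{4 \sqrt{5} \operatorname{atan}{\left(\frac{\sqrt{5} s}{5} \right)}}{5} + C.
The condition gives C = - \frac{5 \log{\left(6 \right)}}{8} - 1 - \frac{4 \sqrt{5} \operatorname{atan}{\left(\frac{\sqrt{5}}{5} \right)}}{5} - (- \frac{5 \log{\left(6 \right)}}{8} - \frac{4 \sqrt{5} \operatorname{atan}{\left(\frac{\sqrt{5}}{5} \right)}}{5}) = -1.
So G(s) = - \frac{5 \log{\left(s^{2} + 5 \right)}}{8} + \frac{4 \sqrt{5} \operatorname{atan}{\left(\frac{\sqrt{5} s}{5} \right)}}{5} - 1.
Check: d/ds[- \frac{5 \log{\left(s^{2} + 5 \right)}}{8} + \frac{4 \sqrt{5} \operatorname{atan}{\left(\frac{\sqrt{5} s}{5} \right)}}{5} - 1] = \frac{16 - 5 s}{4 s^{2} + 20}, which equals G'(s).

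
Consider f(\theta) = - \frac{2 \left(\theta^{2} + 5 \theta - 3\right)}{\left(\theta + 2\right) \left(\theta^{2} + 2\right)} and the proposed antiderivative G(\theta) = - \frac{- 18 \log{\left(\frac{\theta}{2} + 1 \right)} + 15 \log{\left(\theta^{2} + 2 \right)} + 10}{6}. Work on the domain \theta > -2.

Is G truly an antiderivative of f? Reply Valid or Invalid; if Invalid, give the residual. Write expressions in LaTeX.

d/d\theta[G] = \frac{- 2 \theta^{2} - 10 \theta + 6}{\theta^{3} + 2 \theta^{2} + 2 \theta + 4}
This equals f(\theta) exactly, so the claim holds.

Valid. The derivative of G reproduces f.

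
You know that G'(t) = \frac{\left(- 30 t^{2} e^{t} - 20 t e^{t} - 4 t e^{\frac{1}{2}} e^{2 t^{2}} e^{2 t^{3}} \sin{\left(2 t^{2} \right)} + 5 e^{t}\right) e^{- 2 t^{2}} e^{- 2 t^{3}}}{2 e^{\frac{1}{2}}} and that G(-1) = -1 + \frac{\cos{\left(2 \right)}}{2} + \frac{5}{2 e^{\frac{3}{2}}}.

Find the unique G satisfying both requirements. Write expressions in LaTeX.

G(t) = \frac{5 e^{- 2 t^{3} - 2 t^{2} + t - \frac{1}{2}} + \cos{\left(2 t^{2} \right)} - 2}{2}

Recover the given G'(t) by differentiating a candidate G(t); any mismatch rules it out.
A general antiderivative is \frac{5 e^{- 2 t^{3} - 2 t^{2} + t - \frac{1}{2}}}{2} + \frac{\cos{\left(2 t^{2} \right)}}{2} + C.
The condition gives C = -1 + \frac{\cos{\left(2 \right)}}{2} + \frac{5}{2 e^{\frac{3}{2}}} - (\frac{\cos{\left(2 \right)}}{2} + \frac{5}{2 e^{\frac{3}{2}}}) = -1.
So G(t) = \frac{5 e^{- 2 t^{3} - 2 t^{2} + t - \frac{1}{2}} + \cos{\left(2 t^{2} \right)} - 2}{2}.
Check: d/dt[\frac{5 e^{- 2 t^{3} - 2 t^{2} + t - \frac{1}{2}} + \cos{\left(2 t^{2} \right)} - 2}{2}] = \frac{\left(- 30 t^{2} - 20 t - 4 t e^{\frac{1}{2}} e^{- t} e^{2 t^{2}} e^{2 t^{3}} \sin{\left(2 t^{2} \right)} + 5\right) e^{t} e^{- 2 t^{2}} e^{- 2 t^{3}}}{2 e^{\frac{1}{2}}}, which equals G'(t).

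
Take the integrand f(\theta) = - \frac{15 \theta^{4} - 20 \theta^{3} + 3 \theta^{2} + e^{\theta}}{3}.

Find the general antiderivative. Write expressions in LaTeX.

Whatever form F(\theta) takes, F'(\theta) = f(\theta) is non-negotiable.
Check: d/d\theta[- \theta^{5} + \frac{5 \theta^{4}}{3} - \frac{\theta^{3}}{3} - \frac{e^{\theta}}{3}] = - 5 \theta^{4} + \frac{20 \theta^{3}}{3} - \theta^{2} - \frac{e^{\theta}}{3}, which equals f(\theta).

F(\theta) = - \theta^{5} + \frac{5 \theta^{4}}{3} - \frac{\theta^{3}}{3} - \frac{e^{\theta}}{3} + C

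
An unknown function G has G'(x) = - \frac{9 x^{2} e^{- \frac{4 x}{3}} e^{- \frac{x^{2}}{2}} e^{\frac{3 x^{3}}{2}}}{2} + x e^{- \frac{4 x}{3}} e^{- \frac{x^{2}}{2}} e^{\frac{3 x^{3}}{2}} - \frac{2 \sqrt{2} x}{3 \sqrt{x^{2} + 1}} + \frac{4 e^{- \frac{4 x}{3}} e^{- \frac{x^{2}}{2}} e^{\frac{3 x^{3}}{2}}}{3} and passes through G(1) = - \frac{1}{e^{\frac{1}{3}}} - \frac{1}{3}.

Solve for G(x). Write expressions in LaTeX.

G(x) = \frac{- 2 \sqrt{2} \sqrt{x^{2} + 1} - 3 e^{\frac{3 x^{3}}{2} - \frac{x^{2}}{2} - \frac{4 x}{3}} + 3}{3}

Integrate term by term and add the pieces.
A general antiderivative is - \frac{2 \sqrt{2 x^{2} + 2}}{3} - e^{\frac{3 x^{3}}{2} - \frac{x^{2}}{2} - \frac{4 x}{3}} + C.
The condition gives C = - \frac{1}{e^{\frac{1}{3}}} - \frac{1}{3} - (- \frac{4}{3} - e^{- \frac{1}{3}}) = 1.
So G(x) = \frac{- 2 \sqrt{2} \sqrt{x^{2} + 1} - 3 e^{\frac{3 x^{3}}{2} - \frac{x^{2}}{2} - \frac{4 x}{3}} + 3}{3}.
Check: d/dx[\frac{- 2 \sqrt{2} \sqrt{x^{2} + 1} - 3 e^{\frac{3 x^{3}}{2} - \frac{x^{2}}{2} - \frac{4 x}{3}} + 3}{3}] = \frac{- 27 x^{2} \sqrt{x^{2} + 1} e^{- \frac{4 x}{3}} e^{- \frac{x^{2}}{2}} e^{\frac{3 x^{3}}{2}} + 6 x \sqrt{x^{2} + 1} e^{- \frac{4 x}{3}} e^{- \frac{x^{2}}{2}} e^{\frac{3 x^{3}}{2}} - 4 \sqrt{2} x + 8 \sqrt{x^{2} + 1} e^{- \frac{4 x}{3}} e^{- \frac{x^{2}}{2}} e^{\frac{3 x^{3}}{2}}}{6 \sqrt{x^{2} + 1}}, which equals G'(x).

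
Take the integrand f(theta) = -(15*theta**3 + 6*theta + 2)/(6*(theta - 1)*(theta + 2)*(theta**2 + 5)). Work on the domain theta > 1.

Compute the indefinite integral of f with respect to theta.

Factor the denominator (6*(theta - 1)*(theta + 2)*(theta**2 + 5)) and decompose: f = -(481*theta - 359)/(324*(theta**2 + 5)) - 65/(81*(theta + 2)) - 23/(108*(theta - 1)); each piece integrates to a log, atan, or power term.
Check: d/dtheta[(-690*log(theta - 1) - 2600*log(theta + 2) - 2405*log(theta**2 + 5) + 718*sqrt(5)*atan(sqrt(5)*theta/5))/3240] = (-15*theta**3 - 6*theta - 2)/(6*theta**4 + 6*theta**3 + 18*theta**2 + 30*theta - 60), which equals f(theta).

F(theta) = (-690*log(theta - 1) - 2600*log(theta + 2) - 2405*log(theta**2 + 5) + 718*sqrt(5)*atan(sqrt(5)*theta/5))/3240 + C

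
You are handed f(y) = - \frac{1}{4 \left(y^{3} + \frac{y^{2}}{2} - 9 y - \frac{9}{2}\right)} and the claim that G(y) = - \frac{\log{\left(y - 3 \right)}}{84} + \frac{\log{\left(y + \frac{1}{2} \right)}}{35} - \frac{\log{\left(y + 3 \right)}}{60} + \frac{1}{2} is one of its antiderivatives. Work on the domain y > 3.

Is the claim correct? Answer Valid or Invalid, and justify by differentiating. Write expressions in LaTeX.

d/dy[G] = - \frac{1}{4 y^{3} + 2 y^{2} - 36 y - 18}
This equals f(y) exactly, so the claim holds.

Valid. The derivative of G reproduces f.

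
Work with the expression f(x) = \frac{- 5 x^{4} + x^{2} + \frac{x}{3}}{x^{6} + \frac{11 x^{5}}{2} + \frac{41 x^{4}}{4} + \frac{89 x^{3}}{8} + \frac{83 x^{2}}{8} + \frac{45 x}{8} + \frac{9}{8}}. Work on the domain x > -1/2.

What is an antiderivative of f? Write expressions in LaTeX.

An antiderivative is F(x) = \frac{946 x \log{\left(x + \frac{1}{2} \right)} - 7250 x \log{\left(x + \frac{3}{2} \right)} + 6352 x \log{\left(x + 3 \right)} - 24 x \log{\left(x^{2} + 1 \right)} + 1264 x \operatorname{atan}{\left(x \right)} + 473 \log{\left(x + \frac{1}{2} \right)} - 3625 \log{\left(x + \frac{3}{2} \right)} + 3176 \log{\left(x + 3 \right)} - 12 \log{\left(x^{2} + 1 \right)} + 632 \operatorname{atan}{\left(x \right)} + 110}{1500 x + 750}.

The denominator factors as 3 \left(x + 3\right) \left(2 x + 1\right)^{2} \left(2 x + 3\right) \left(x^{2} + 1\right); partial fractions split f into directly integrable pieces: - \frac{4 \left(3 x - 79\right)}{375 \left(x^{2} + 1\right)} - \frac{29}{3 \left(2 x + 3\right)} + \frac{473}{375 \left(2 x + 1\right)} - \frac{22}{75 \left(2 x + 1\right)^{2}} + \frac{1588}{375 \left(x + 3\right)}.
Check: d/dx[\frac{946 x \log{\left(x + \frac{1}{2} \right)} - 7250 x \log{\left(x + \frac{3}{2} \right)} + 6352 x \log{\left(x + 3 \right)} - 24 x \log{\left(x^{2} + 1 \right)} + 1264 x \operatorname{atan}{\left(x \right)} + 473 \log{\left(x + \frac{1}{2} \right)} - 3625 \log{\left(x + \frac{3}{2} \right)} + 3176 \log{\left(x + 3 \right)} - 12 \log{\left(x^{2} + 1 \right)} + 632 \operatorname{atan}{\left(x \right)} + 110}{1500 x + 750}] = \frac{- 120 x^{4} + 24 x^{2} + 8 x}{24 x^{6} + 132 x^{5} + 246 x^{4} + 267 x^{3} + 249 x^{2} + 135 x + 27}, which equals f(x).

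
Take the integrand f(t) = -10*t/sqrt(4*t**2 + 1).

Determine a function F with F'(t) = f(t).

An antiderivative is F(t) = -5*sqrt(4*t**2 + 1)/2.

f matches the chain-rule pattern g'(h)*h' with inner function h(t) = 4*t**2 + 1; substituting u = h(t) collapses the integral.
Check: d/dt[-5*sqrt(4*t**2 + 1)/2] = -10*t/sqrt(4*t**2 + 1) = f(t).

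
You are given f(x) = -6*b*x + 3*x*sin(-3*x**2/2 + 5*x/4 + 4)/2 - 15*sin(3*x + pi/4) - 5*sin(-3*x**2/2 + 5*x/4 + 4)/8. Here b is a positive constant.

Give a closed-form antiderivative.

An antiderivative is F(x) = -3*b*x**2 + 5*cos(3*x + pi/4) + cos(-3*x**2/2 + 5*x/4 + 4)/2.

Integrate term by term and add the pieces.
Check: d/dx[-3*b*x**2 + 5*cos(3*x + pi/4) + cos(-3*x**2/2 + 5*x/4 + 4)/2] = -6*b*x + 3*x*sin(-3*x**2/2 + 5*x/4 + 4)/2 - 15*sin(3*x + pi/4) - 5*sin(-3*x**2/2 + 5*x/4 + 4)/8 = f(x).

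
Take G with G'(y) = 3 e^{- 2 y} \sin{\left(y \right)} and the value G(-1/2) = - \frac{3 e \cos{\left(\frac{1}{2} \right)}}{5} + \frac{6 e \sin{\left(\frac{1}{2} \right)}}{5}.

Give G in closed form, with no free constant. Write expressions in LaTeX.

G(y) = - \frac{6 e^{- 2 y} \sin{\left(y \right)}}{5} - \frac{3 e^{- 2 y} \cos{\left(y \right)}}{5}

Recover the given G'(y) by differentiating a candidate G(y); any mismatch rules it out.
A general antiderivative is - \frac{6 e^{- 2 y} \sin{\left(y \right)}}{5} - \frac{3 e^{- 2 y} \cos{\left(y \right)}}{5} + C.
The condition gives C = - \frac{3 e \cos{\left(\frac{1}{2} \right)}}{5} + \frac{6 e \sin{\left(\frac{1}{2} \right)}}{5} - (- \frac{3 e \cos{\left(\frac{1}{2} \right)}}{5} + \frac{6 e \sin{\left(\frac{1}{2} \right)}}{5}) = 0.
So G(y) = - \frac{6 e^{- 2 y} \sin{\left(y \right)}}{5} - \frac{3 e^{- 2 y} \cos{\left(y \right)}}{5}.
Check: d/dy[- \frac{6 e^{- 2 y} \sin{\left(y \right)}}{5} - \frac{3 e^{- 2 y} \cos{\left(y \right)}}{5}] = 3 e^{- 2 y} \sin{\left(y \right)} = G'(y).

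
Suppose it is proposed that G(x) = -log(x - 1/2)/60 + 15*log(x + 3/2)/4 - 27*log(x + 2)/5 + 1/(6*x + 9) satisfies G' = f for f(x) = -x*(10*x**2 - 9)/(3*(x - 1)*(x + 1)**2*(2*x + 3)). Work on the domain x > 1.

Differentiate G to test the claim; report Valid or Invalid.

d/dx[G] = (-40*x**3 - 60*x**2 + 6*x + 13)/(24*x**4 + 108*x**3 + 138*x**2 + 9*x - 54)
d/dx[G] - f(x) = (20*x**5 - 49*x**3 + 22*x**2 + 35*x - 13)/(24*x**7 + 132*x**6 + 222*x**5 + 15*x**4 - 291*x**3 - 201*x**2 + 45*x + 54) != 0.

Invalid: d/dx[G] - f = (20*x**5 - 49*x**3 + 22*x**2 + 35*x - 13)/(24*x**7 + 132*x**6 + 222*x**5 + 15*x**4 - 291*x**3 - 201*x**2 + 45*x + 54), which is not 0.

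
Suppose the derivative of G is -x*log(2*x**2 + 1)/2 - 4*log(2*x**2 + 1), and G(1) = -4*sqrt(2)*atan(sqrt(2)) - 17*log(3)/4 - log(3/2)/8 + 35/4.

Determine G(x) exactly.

The integrand splits into summands that can be handled one at a time.
A general antiderivative is x**2/4 + 8*x + (-x**2/4 - 4*x)*log(2*x**2 + 1) - log(x**2 + 1/2)/8 - 4*sqrt(2)*atan(sqrt(2)*x) + C.
The condition gives C = -4*sqrt(2)*atan(sqrt(2)) - 17*log(3)/4 - log(3/2)/8 + 35/4 - (-4*sqrt(2)*atan(sqrt(2)) - 17*log(3)/4 - log(3/2)/8 + 33/4) = 1/2.
So G(x) = x**2/4 + 8*x + (-x**2/4 - 4*x)*log(2*x**2 + 1) - log(x**2 + 1/2)/8 - 4*sqrt(2)*atan(sqrt(2)*x) + 1/2.
Check: d/dx[x**2/4 + 8*x + (-x**2/4 - 4*x)*log(2*x**2 + 1) - log(x**2 + 1/2)/8 - 4*sqrt(2)*atan(sqrt(2)*x) + 1/2] = -x*log(2*x**2 + 1)/2 - 4*log(2*x**2 + 1) = G'(x).

G(x) = x**2/4 + 8*x + (-x**2/4 - 4*x)*log(2*x**2 + 1) - log(x**2 + 1/2)/8 - 4*sqrt(2)*atan(sqrt(2)*x) + 1/2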